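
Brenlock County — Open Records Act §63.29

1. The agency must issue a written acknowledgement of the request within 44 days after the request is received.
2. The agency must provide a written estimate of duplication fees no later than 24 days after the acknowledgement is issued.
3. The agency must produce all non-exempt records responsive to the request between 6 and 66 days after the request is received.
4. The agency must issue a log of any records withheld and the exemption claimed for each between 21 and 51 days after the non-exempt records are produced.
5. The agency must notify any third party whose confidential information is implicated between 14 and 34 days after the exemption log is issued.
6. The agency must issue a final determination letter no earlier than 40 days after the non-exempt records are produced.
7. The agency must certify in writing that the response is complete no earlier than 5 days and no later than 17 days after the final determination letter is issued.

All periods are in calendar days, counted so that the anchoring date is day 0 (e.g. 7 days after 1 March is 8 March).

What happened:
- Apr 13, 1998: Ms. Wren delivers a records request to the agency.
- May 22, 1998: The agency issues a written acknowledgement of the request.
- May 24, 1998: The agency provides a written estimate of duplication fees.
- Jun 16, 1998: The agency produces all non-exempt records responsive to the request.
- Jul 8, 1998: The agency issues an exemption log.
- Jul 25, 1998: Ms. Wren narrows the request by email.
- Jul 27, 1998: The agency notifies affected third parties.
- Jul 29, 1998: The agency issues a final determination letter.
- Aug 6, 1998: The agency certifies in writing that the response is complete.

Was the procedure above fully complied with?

Yes

(1) due by Apr 13, 1998 + 44 days = May 27, 1998; May 22, 1998 is within that limit.
(2) due by May 22, 1998 + 24 days = Jun 15, 1998; done May 24, 1998 — timely.
(3) the permitted window runs from Apr 13, 1998 + 6 = Apr 19, 1998 to Apr 13, 1998 + 66 = Jun 18, 1998; Jun 16, 1998 falls inside that range.
(4) the permitted window runs from Jun 16, 1998 + 21 = Jul 7, 1998 to Jun 16, 1998 + 51 = Aug 6, 1998; done Jul 8, 1998, which is between those dates.
(5) the permitted window runs from Jul 8, 1998 + 14 = Jul 22, 1998 to Jul 8, 1998 + 34 = Aug 11, 1998; done Jul 27, 1998, which is between those dates.
(6) permitted from Jun 16, 1998 + 40 days = Jul 26, 1998 onward; Jul 29, 1998 is on or after that date.
(7) the permitted window runs from Jul 29, 1998 + 5 = Aug 3, 1998 to Jul 29, 1998 + 17 = Aug 15, 1998; done Aug 6, 1998 — within the window.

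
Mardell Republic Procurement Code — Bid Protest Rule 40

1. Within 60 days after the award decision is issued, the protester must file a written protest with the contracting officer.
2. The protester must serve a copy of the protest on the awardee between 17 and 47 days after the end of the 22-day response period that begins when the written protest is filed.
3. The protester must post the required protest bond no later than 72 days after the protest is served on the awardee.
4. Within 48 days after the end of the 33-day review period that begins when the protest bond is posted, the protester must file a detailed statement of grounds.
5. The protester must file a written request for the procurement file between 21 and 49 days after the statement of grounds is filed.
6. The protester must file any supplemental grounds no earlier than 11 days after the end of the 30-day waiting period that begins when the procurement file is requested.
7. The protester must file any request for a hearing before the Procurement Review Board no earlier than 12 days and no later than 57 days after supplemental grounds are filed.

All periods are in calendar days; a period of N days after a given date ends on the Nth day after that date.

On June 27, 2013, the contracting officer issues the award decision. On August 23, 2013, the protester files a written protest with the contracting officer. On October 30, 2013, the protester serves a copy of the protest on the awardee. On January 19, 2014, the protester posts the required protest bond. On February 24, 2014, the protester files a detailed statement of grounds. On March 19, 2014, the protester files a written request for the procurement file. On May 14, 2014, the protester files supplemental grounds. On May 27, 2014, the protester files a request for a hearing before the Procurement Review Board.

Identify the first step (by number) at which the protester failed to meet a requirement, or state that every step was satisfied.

(1) due by June 27, 2013 + 60 days = August 26, 2013; done August 23, 2013 — timely.
(2) the permitted window runs from September 14, 2013 + 17 = October 1, 2013 to September 14, 2013 + 47 = October 31, 2013; done October 30, 2013, which is between those dates.
(3) due by October 30, 2013 + 72 days = January 10, 2014; done January 19, 2014 — 9 days late.
No need to go further; step 3 was not satisfied.

Step 3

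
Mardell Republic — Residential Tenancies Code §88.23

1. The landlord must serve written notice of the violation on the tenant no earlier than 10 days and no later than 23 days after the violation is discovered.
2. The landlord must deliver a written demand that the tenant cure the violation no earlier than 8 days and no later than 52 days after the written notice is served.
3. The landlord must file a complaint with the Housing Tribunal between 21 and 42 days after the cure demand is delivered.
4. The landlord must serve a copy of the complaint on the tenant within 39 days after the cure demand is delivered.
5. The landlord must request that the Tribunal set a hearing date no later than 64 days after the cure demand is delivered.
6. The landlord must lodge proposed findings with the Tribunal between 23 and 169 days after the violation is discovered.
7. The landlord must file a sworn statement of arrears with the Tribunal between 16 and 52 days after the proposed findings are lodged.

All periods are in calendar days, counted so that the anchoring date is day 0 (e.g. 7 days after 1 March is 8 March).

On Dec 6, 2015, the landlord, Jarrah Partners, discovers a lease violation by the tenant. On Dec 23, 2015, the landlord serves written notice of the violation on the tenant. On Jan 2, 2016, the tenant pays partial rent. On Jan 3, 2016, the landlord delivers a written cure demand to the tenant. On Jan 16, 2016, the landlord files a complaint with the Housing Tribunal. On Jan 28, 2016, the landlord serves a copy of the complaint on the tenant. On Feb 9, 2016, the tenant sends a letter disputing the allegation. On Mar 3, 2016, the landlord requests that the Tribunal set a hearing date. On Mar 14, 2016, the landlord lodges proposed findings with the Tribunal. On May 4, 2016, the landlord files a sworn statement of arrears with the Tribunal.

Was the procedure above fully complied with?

No

Step 1 — 10 and 23 days from Dec 6, 2015 (when the violation is discovered) are Dec 16, 2015 and Dec 29, 2015 respectively; done Dec 23, 2015, which is between those dates.
Step 2 — 8 and 52 days from Dec 23, 2015 (when the written notice is served) are Dec 31, 2015 and Feb 13, 2016 respectively; done Jan 3, 2016 — within the window.
Step 3 — 21 and 42 days from Jan 3, 2016 (when the cure demand is delivered) are Jan 24, 2016 and Feb 14, 2016 respectively; Jan 16, 2016 is 8 days too early.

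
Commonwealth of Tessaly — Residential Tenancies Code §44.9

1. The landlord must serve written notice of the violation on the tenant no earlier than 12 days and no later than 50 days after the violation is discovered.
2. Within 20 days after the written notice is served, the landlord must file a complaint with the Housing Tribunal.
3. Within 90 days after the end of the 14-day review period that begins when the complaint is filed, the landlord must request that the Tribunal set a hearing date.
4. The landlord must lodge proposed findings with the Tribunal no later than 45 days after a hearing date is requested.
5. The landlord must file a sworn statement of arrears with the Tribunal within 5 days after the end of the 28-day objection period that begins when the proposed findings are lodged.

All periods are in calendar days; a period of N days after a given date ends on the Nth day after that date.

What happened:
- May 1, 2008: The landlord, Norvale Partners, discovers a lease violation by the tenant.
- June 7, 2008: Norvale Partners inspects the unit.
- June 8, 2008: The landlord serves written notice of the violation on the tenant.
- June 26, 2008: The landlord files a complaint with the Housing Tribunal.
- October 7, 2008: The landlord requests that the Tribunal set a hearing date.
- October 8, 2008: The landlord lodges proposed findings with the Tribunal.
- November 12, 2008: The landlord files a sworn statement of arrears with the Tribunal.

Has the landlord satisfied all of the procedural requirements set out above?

No

Step 1 — 12 and 50 days from May 1, 2008 (when the violation is discovered) are May 13, 2008 and June 20, 2008 respectively; June 8, 2008 falls inside that range.
Step 2 — counting 20 days from June 8, 2008 (when the written notice is served) gives a deadline of June 28, 2008; done June 26, 2008 — timely.
Step 3 — counting 90 days from July 10, 2008 (end of the 14-day review period, which began when the complaint is filed on June 26, 2008) gives a deadline of October 8, 2008; October 7, 2008 is within that limit.
Step 4 — counting 45 days from October 7, 2008 (when a hearing date is requested) gives a deadline of November 21, 2008; October 8, 2008 is within that limit.
Step 5 — counting 5 days from November 5, 2008 (end of the 28-day objection period, which began when the proposed findings are lodged on October 8, 2008) gives a deadline of November 10, 2008; November 12, 2008 misses that deadline by 2 days.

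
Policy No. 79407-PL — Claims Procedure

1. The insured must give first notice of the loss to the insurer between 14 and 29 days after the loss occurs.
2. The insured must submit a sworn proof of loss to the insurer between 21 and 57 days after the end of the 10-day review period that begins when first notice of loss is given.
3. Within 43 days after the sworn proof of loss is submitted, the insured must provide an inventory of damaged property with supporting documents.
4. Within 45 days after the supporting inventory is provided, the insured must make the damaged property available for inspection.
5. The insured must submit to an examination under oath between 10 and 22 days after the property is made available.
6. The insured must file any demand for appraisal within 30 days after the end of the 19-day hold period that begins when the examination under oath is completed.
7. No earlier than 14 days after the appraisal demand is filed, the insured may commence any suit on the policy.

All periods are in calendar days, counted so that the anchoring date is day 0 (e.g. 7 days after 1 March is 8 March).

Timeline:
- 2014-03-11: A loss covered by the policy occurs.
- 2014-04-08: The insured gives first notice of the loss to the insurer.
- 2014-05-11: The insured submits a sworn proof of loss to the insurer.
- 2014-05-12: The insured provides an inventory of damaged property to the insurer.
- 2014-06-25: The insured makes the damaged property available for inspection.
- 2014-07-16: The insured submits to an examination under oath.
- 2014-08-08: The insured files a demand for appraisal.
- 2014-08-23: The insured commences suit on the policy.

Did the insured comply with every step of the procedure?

Yes

Step 1 — 14 and 29 days from 2014-03-11 (when the loss occurs) are 2014-03-25 and 2014-04-09 respectively; 2014-04-08 falls inside that range.
Step 2 — 21 and 57 days from 2014-04-18 (end of the 10-day review period, which began when first notice of loss is given on 2014-04-08) are 2014-05-09 and 2014-06-14 respectively; 2014-05-11 falls inside that range.
Step 3 — counting 43 days from 2014-05-11 (when the sworn proof of loss is submitted) gives a deadline of 2014-06-23; completed 2014-05-12, before the deadline.
Step 4 — counting 45 days from 2014-05-12 (when the supporting inventory is provided) gives a deadline of 2014-06-26; done 2014-06-25 — timely.
Step 5 — 10 and 22 days from 2014-06-25 (when the property is made available) are 2014-07-05 and 2014-07-17 respectively; done 2014-07-16, which is between those dates.
Step 6 — counting 30 days from 2014-08-04 (end of the 19-day hold period, which began when the examination under oath is completed on 2014-07-16) gives a deadline of 2014-09-03; done 2014-08-08 — timely.
Step 7 — must wait 14 days from 2014-08-08 (when the appraisal demand is filed), so not before 2014-08-22; done 2014-08-23 — permitted.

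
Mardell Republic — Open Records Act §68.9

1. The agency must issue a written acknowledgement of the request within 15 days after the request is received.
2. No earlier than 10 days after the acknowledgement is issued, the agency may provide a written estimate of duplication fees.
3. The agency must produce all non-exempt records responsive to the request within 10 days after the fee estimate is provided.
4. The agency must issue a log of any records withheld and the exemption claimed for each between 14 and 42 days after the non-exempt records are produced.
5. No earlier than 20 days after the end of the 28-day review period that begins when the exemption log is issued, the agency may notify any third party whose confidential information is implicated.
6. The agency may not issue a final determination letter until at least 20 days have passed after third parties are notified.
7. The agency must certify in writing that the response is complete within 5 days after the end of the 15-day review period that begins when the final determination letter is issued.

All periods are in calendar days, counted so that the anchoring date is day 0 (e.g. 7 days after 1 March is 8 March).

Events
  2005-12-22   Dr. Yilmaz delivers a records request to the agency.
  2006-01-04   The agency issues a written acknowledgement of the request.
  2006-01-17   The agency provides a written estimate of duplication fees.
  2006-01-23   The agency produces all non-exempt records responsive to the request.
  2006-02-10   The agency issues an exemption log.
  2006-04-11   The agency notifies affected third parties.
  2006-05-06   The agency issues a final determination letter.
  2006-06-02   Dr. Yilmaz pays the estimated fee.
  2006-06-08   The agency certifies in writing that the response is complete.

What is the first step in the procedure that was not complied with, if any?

Step 1 — counting 15 days from 2005-12-22 (when the request is received) gives a deadline of 2006-01-06; 2006-01-04 is within that limit.
Step 2 — must wait 10 days from 2006-01-04 (when the acknowledgement is issued), so not before 2006-01-14; done 2006-01-17 — permitted.
Step 3 — counting 10 days from 2006-01-17 (when the fee estimate is provided) gives a deadline of 2006-01-27; done 2006-01-23 — timely.
Step 4 — 14 and 42 days from 2006-01-23 (when the non-exempt records are produced) are 2006-02-06 and 2006-03-06 respectively; done 2006-02-10, which is between those dates.
Step 5 — must wait 20 days from 2006-03-10 (end of the 28-day review period, which began when the exemption log is issued on 2006-02-10), so not before 2006-03-30; 2006-04-11 is on or after that date.
Step 6 — must wait 20 days from 2006-04-11 (when third parties are notified), so not before 2006-05-01; done 2006-05-06 — permitted.
Step 7 — counting 5 days from 2006-05-21 (end of the 15-day review period, which began when the final determination letter is issued on 2006-05-06) gives a deadline of 2006-05-26; 2006-06-08 misses that deadline by 13 days.

Step 7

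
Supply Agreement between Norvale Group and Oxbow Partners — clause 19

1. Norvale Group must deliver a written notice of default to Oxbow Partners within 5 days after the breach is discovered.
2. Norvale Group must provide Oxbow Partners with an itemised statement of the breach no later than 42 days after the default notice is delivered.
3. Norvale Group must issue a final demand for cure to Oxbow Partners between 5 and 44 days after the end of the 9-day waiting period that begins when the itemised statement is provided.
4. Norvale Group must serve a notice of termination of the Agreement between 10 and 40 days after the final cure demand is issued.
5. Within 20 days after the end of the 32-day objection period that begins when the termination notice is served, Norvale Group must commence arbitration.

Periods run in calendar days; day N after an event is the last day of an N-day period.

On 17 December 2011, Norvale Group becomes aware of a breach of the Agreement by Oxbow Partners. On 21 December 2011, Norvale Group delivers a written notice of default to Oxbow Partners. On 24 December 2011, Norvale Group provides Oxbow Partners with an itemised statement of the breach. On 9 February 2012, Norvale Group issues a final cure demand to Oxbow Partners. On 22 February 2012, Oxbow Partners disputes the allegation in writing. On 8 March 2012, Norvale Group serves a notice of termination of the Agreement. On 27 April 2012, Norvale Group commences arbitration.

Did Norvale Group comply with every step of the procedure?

Yes

(1) due by 17 December 2011 + 5 days = 22 December 2011; 21 December 2011 is within that limit.
(2) due by 21 December 2011 + 42 days = 1 February 2012; 24 December 2011 is within that limit.
(3) the permitted window runs from 2 January 2012 + 5 = 7 January 2012 to 2 January 2012 + 44 = 15 February 2012; 9 February 2012 falls inside that range.
(4) the permitted window runs from 9 February 2012 + 10 = 19 February 2012 to 9 February 2012 + 40 = 20 March 2012; done 8 March 2012 — within the window.
(5) due by 9 April 2012 + 20 days = 29 April 2012; done 27 April 2012 — timely.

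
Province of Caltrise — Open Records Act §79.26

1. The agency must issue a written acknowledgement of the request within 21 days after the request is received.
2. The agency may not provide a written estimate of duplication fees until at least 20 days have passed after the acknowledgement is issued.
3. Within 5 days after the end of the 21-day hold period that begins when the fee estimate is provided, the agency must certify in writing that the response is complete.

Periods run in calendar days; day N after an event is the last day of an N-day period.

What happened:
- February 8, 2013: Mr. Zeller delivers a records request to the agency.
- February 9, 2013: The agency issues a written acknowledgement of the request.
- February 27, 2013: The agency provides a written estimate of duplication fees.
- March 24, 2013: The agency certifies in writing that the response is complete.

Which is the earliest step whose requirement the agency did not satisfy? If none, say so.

(1) due by February 8, 2013 + 21 days = March 1, 2013; completed February 9, 2013, before the deadline.
(2) permitted from February 9, 2013 + 20 days = March 1, 2013 onward; done February 27, 2013 — 2 days too early.
No need to go further; step 2 was not satisfied.

Step 2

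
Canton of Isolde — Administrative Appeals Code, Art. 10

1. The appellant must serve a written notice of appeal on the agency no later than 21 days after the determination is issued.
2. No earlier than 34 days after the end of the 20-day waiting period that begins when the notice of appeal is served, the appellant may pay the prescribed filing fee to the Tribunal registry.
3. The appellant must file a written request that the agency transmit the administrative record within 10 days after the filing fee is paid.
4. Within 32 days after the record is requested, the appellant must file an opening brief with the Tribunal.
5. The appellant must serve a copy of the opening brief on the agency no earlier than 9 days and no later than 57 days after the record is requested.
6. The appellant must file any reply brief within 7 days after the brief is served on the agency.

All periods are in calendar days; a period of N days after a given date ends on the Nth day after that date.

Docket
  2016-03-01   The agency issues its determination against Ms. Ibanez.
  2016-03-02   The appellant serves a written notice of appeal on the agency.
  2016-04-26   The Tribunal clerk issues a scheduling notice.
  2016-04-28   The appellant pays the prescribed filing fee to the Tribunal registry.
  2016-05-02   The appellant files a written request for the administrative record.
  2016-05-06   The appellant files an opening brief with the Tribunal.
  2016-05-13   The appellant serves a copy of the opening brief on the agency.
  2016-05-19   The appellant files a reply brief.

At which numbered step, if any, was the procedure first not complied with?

Step 1: 21 days after 2016-03-01 (when the determination is issued) is 2016-03-22; 2016-03-02 is within that limit.
Step 2: the earliest permitted date is 34 days after 2016-03-22 (end of the 20-day waiting period, which began when the notice of appeal is served on 2016-03-02), i.e. 2016-04-25; done 2016-04-28 — permitted.
Step 3: 10 days after 2016-04-28 (when the filing fee is paid) is 2016-05-08; done 2016-05-02 — timely.
Step 4: 32 days after 2016-05-02 (when the record is requested) is 2016-06-03; completed 2016-05-06, before the deadline.
Step 5: the window is 9–57 days after 2016-05-02 (when the record is requested), so 2016-05-11 through 2016-06-28; 2016-05-13 falls inside that range.
Step 6: 7 days after 2016-05-13 (when the brief is served on the agency) is 2016-05-20; 2016-05-19 is within that limit.

None — every step was satisfied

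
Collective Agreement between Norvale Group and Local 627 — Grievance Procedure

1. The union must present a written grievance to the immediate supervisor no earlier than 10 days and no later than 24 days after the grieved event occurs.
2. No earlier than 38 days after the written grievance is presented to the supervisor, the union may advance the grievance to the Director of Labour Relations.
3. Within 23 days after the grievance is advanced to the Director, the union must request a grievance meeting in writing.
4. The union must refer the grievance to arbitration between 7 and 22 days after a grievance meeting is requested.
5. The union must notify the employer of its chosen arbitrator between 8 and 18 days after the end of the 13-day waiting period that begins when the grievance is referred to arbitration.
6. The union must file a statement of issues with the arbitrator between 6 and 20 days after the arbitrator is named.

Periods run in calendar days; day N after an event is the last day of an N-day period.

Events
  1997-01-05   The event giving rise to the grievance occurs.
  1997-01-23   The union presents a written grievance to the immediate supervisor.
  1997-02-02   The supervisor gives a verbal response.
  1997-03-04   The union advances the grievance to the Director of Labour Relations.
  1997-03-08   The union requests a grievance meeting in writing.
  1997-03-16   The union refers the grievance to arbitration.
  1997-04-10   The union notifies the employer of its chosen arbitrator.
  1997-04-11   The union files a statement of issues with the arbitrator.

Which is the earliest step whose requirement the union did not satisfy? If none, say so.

Step 6

(1) the permitted window runs from 1997-01-05 + 10 = 1997-01-15 to 1997-01-05 + 24 = 1997-01-29; done 1997-01-23, which is between those dates.
(2) permitted from 1997-01-23 + 38 days = 1997-03-02 onward; done 1997-03-04, after the minimum wait.
(3) due by 1997-03-04 + 23 days = 1997-03-27; 1997-03-08 is within that limit.
(4) the permitted window runs from 1997-03-08 + 7 = 1997-03-15 to 1997-03-08 + 22 = 1997-03-30; done 1997-03-16, which is between those dates.
(5) the permitted window runs from 1997-03-29 + 8 = 1997-04-06 to 1997-03-29 + 18 = 1997-04-16; 1997-04-10 falls inside that range.
(6) the permitted window runs from 1997-04-10 + 6 = 1997-04-16 to 1997-04-10 + 20 = 1997-04-30; done 1997-04-11 — 5 days before the window opened.
The procedure was therefore not followed at step 6.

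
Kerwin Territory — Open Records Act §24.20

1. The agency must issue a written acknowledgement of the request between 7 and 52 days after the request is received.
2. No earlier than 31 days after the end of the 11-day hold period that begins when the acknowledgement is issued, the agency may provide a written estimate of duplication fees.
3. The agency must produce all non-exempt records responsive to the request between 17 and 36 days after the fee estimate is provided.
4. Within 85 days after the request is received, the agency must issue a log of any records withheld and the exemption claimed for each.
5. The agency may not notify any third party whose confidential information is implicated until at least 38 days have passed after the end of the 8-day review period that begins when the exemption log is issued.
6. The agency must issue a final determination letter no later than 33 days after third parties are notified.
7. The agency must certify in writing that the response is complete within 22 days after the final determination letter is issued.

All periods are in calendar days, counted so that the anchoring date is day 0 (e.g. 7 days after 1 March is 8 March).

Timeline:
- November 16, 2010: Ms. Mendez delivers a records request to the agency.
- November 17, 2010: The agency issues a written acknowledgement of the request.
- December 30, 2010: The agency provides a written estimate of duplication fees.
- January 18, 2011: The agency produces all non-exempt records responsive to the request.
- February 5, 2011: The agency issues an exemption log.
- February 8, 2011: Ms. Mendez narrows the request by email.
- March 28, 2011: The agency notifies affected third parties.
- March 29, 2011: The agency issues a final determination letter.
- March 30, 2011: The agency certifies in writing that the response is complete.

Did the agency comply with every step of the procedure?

Step 1 — 7 and 52 days from November 16, 2010 (when the request is received) are November 23, 2010 and January 7, 2011 respectively; done November 17, 2010 — 6 days before the window opened.
The procedure was therefore not followed at step 1.

No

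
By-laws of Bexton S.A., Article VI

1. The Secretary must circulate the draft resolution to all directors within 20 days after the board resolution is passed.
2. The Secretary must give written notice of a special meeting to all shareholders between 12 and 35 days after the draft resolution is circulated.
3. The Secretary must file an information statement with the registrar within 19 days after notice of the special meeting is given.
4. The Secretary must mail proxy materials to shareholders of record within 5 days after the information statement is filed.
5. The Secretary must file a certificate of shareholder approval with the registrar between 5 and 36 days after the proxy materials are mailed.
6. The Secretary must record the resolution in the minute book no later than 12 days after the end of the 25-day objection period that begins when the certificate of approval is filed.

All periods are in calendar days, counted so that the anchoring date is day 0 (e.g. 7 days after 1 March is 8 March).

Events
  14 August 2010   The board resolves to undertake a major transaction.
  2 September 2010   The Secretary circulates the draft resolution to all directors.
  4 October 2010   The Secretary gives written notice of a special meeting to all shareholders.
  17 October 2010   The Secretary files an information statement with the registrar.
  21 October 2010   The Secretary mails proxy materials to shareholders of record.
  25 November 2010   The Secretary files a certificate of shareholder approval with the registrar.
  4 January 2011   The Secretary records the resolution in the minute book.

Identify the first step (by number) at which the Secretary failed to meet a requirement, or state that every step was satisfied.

Step 6

Step 1: 20 days after 14 August 2010 (when the board resolution is passed) is 3 September 2010; 2 September 2010 is within that limit.
Step 2: the window is 12–35 days after 2 September 2010 (when the draft resolution is circulated), so 14 September 2010 through 7 October 2010; 4 October 2010 falls inside that range.
Step 3: 19 days after 4 October 2010 (when notice of the special meeting is given) is 23 October 2010; done 17 October 2010 — timely.
Step 4: 5 days after 17 October 2010 (when the information statement is filed) is 22 October 2010; completed 21 October 2010, before the deadline.
Step 5: the window is 5–36 days after 21 October 2010 (when the proxy materials are mailed), so 26 October 2010 through 26 November 2010; done 25 November 2010, which is between those dates.
Step 6: 12 days after 20 December 2010 (end of the 25-day objection period, which began when the certificate of approval is filed on 25 November 2010) is 1 January 2011; not done until 4 January 2011, 3 days after the deadline.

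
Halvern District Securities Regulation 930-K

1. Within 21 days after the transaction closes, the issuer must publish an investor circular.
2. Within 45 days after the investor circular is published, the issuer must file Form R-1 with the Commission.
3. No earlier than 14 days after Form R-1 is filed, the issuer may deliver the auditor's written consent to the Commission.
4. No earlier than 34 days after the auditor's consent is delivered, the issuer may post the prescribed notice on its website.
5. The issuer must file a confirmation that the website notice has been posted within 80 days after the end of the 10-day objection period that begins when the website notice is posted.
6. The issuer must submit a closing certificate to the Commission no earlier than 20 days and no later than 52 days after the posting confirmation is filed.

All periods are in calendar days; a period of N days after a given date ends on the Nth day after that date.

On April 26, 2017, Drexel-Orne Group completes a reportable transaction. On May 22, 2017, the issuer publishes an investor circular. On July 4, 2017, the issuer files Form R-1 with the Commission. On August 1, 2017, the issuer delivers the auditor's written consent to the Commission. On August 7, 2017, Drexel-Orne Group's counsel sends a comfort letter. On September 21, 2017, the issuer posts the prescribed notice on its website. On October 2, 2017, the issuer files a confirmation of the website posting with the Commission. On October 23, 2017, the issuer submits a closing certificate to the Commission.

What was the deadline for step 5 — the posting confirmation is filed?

December 20, 2017

The website notice is posted on September 21, 2017; the 10-day objection period therefore ends October 1, 2017, and step 5 runs from that date. 80 days after October 1, 2017 is December 20, 2017.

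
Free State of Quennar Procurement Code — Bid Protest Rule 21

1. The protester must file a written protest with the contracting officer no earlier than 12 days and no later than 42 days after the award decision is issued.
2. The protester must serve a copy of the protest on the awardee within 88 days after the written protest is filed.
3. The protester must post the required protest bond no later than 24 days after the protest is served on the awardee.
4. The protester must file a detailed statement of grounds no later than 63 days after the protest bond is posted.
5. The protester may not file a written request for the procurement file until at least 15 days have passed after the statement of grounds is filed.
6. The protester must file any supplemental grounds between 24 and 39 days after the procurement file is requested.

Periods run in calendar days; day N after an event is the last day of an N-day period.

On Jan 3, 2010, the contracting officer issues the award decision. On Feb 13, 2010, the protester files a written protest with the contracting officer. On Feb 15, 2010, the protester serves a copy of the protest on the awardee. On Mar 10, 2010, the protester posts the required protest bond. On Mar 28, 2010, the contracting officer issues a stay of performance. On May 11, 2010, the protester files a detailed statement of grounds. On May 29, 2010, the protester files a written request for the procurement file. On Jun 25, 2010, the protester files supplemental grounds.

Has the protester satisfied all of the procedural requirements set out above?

Step 1 — 12 and 42 days from Jan 3, 2010 (when the award decision is issued) are Jan 15, 2010 and Feb 14, 2010 respectively; Feb 13, 2010 falls inside that range.
Step 2 — counting 88 days from Feb 13, 2010 (when the written protest is filed) gives a deadline of May 12, 2010; completed Feb 15, 2010, before the deadline.
Step 3 — counting 24 days from Feb 15, 2010 (when the protest is served on the awardee) gives a deadline of Mar 11, 2010; completed Mar 10, 2010, before the deadline.
Step 4 — counting 63 days from Mar 10, 2010 (when the protest bond is posted) gives a deadline of May 12, 2010; May 11, 2010 is within that limit.
Step 5 — must wait 15 days from May 11, 2010 (when the statement of grounds is filed), so not before May 26, 2010; May 29, 2010 is on or after that date.
Step 6 — 24 and 39 days from May 29, 2010 (when the procurement file is requested) are Jun 22, 2010 and Jul 7, 2010 respectively; done Jun 25, 2010 — within the window.

Yes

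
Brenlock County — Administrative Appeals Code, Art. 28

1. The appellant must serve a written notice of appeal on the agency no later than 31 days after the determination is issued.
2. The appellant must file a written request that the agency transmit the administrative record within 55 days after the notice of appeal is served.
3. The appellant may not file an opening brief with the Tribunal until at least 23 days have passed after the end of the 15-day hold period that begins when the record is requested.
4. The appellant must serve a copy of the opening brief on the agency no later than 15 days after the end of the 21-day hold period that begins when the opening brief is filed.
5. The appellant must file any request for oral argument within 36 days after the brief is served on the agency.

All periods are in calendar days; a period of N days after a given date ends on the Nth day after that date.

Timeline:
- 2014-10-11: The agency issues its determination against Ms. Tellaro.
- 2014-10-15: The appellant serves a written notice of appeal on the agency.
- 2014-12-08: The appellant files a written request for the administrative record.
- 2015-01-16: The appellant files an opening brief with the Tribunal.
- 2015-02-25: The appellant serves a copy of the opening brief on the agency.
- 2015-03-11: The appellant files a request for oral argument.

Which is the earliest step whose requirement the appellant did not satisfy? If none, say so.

Step 1 — counting 31 days from 2014-10-11 (when the determination is issued) gives a deadline of 2014-11-11; 2014-10-15 is within that limit.
Step 2 — counting 55 days from 2014-10-15 (when the notice of appeal is served) gives a deadline of 2014-12-09; completed 2014-12-08, before the deadline.
Step 3 — must wait 23 days from 2014-12-23 (end of the 15-day hold period, which began when the record is requested on 2014-12-08), so not before 2015-01-15; done 2015-01-16 — permitted.
Step 4 — counting 15 days from 2015-02-06 (end of the 21-day hold period, which began when the opening brief is filed on 2015-01-16) gives a deadline of 2015-02-21; done 2015-02-25 — 4 days late.
Later steps need not be reached.

Step 4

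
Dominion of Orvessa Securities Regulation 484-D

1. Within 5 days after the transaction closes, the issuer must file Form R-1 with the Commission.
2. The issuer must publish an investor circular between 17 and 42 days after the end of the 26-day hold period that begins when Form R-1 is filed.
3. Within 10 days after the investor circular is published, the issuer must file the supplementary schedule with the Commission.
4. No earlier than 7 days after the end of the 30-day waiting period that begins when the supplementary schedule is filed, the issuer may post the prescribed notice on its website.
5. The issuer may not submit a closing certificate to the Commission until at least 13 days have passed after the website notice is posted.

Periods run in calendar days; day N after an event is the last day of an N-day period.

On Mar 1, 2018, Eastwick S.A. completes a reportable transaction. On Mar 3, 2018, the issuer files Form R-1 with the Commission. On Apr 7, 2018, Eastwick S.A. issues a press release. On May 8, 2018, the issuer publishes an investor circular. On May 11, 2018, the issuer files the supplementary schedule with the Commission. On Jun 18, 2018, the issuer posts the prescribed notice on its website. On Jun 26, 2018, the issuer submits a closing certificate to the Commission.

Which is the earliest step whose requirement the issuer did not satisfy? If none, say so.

Step 5

Step 1: 5 days after Mar 1, 2018 (when the transaction closes) is Mar 6, 2018; Mar 3, 2018 is within that limit.
Step 2: the window is 17–42 days after Mar 29, 2018 (end of the 26-day hold period, which began when Form R-1 is filed on Mar 3, 2018), so Apr 15, 2018 through May 10, 2018; done May 8, 2018 — within the window.
Step 3: 10 days after May 8, 2018 (when the investor circular is published) is May 18, 2018; done May 11, 2018 — timely.
Step 4: the earliest permitted date is 7 days after Jun 10, 2018 (end of the 30-day waiting period, which began when the supplementary schedule is filed on May 11, 2018), i.e. Jun 17, 2018; done Jun 18, 2018 — permitted.
Step 5: the earliest permitted date is 13 days after Jun 18, 2018 (when the website notice is posted), i.e. Jul 1, 2018; done Jun 26, 2018 — 5 days too early.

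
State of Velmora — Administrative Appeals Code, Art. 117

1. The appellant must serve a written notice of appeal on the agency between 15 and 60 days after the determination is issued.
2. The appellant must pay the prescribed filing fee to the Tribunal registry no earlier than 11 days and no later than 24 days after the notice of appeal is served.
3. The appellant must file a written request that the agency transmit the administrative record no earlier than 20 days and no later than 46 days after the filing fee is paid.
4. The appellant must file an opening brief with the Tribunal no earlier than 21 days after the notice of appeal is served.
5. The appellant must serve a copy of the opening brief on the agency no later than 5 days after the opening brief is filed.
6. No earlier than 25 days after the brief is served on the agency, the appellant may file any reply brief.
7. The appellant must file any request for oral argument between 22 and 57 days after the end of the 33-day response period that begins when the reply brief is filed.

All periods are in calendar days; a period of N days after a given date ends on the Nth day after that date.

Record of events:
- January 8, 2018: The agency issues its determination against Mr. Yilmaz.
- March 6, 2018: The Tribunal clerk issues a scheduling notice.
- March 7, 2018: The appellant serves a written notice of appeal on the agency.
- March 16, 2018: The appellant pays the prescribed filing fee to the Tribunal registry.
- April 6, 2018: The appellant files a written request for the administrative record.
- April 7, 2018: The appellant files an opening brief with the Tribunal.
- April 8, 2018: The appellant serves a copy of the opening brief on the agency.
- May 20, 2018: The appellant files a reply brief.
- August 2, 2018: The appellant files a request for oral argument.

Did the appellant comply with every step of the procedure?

(1) the permitted window runs from January 8, 2018 + 15 = January 23, 2018 to January 8, 2018 + 60 = March 9, 2018; done March 7, 2018 — within the window.
(2) the permitted window runs from March 7, 2018 + 11 = March 18, 2018 to March 7, 2018 + 24 = March 31, 2018; March 16, 2018 is 2 days too early.

No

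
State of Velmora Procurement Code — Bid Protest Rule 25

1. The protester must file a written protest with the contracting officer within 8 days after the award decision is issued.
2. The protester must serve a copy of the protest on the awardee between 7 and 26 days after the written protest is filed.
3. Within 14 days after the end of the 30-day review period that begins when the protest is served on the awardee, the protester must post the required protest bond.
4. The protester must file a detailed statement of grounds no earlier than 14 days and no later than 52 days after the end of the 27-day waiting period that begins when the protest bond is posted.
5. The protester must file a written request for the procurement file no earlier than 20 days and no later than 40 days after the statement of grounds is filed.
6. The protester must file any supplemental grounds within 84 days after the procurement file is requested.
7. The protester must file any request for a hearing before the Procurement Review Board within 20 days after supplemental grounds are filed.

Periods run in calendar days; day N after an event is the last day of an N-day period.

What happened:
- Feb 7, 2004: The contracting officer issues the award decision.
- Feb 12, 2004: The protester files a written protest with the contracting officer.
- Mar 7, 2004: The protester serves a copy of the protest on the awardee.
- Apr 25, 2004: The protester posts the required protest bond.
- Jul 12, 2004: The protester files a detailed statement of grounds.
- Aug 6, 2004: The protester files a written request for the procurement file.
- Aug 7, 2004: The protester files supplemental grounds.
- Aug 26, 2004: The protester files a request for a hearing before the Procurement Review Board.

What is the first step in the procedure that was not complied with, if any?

Step 3

Step 1 — counting 8 days from Feb 7, 2004 (when the award decision is issued) gives a deadline of Feb 15, 2004; done Feb 12, 2004 — timely.
Step 2 — 7 and 26 days from Feb 12, 2004 (when the written protest is filed) are Feb 19, 2004 and Mar 9, 2004 respectively; done Mar 7, 2004, which is between those dates.
Step 3 — counting 14 days from Apr 6, 2004 (end of the 30-day review period, which began when the protest is served on the awardee on Mar 7, 2004) gives a deadline of Apr 20, 2004; done Apr 25, 2004 — 5 days late.
The analysis stops there.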